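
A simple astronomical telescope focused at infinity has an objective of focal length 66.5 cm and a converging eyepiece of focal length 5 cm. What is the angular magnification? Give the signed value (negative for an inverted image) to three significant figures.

M = -f_obj/f_eye = -66.5/(5) = -13.300.

-13.3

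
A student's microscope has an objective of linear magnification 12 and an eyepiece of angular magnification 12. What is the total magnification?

The overall magnification of a compound microscope is the product of the objective and eyepiece magnifications:
M = M_obj x M_eye = 12 x 12 = 144.

144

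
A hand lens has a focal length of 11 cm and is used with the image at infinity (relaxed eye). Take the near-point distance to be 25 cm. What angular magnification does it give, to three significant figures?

2.27

M = D/f = 25/11 = 2.273.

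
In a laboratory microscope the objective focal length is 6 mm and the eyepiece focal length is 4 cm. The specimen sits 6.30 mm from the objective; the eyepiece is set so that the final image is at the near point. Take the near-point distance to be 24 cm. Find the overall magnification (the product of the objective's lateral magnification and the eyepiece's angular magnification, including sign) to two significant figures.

-140

Convert to cm: f_obj = 6 mm = 0.6 cm; d_o = 6.30 mm = 0.63 cm.
Objective: 1/d_i = 1/f_obj - 1/d_o = 1/0.6 - 1/0.63 = 0.07937 cm^-1, so d_i = 12.600 cm.
m_obj = -d_i/d_o = -12.600/0.63 = -20.000.
Eyepiece angular magnification (image at near point): M_eye = 1 + D/f_e = 1 + 24/4 = 7.000.
Overall M = m_obj x M_eye = (-20.000)(7.000) = -140.00.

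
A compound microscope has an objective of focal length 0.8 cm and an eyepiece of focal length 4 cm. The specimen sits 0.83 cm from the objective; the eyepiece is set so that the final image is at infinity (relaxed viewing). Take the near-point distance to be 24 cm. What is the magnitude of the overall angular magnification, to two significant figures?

Objective: 1/d_i = 1/f_obj - 1/d_o = 1/0.8 - 1/0.83 = 0.04518 cm^-1, so d_i = 22.133 cm.
m_obj = -d_i/d_o = -22.133/0.83 = -26.667.
Eyepiece angular magnification (image at infinity): M_eye = D/f_e = 24/4 = 6.000.
Overall M = m_obj x M_eye = (-26.667)(6.000) = -160.00.
|M| = 160.00.

160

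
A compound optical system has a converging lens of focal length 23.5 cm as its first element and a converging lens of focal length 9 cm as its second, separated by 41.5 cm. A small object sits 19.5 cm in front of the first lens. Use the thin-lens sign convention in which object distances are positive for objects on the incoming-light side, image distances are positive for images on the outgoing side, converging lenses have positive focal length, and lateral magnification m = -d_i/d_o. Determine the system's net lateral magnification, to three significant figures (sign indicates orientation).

-0.360

Applying the thin-lens equation to the first lens, 1/23.5 = 1/19.5 + 1/d_i1, which gives d_i1 = -114.563 cm.
Its lateral magnification is m_1 = -d_i1/d_o1 = -(-114.563)/19.5 = 5.8750.
With d_i1 < 0 the first image is virtual and lies on the object side; the object distance for lens 2 is d_o2 = 41.5 - (-114.563) = 156.062 cm.
Applying the thin-lens equation again with f_2 = 9 cm and d_o2 = 156.062 cm gives d_i2 = 9.551 cm.
m_2 = -(9.551)/(156.062) = -0.0612.
The system's lateral magnification is m_1 m_2 = (5.8750)(-0.0612) = -0.3595.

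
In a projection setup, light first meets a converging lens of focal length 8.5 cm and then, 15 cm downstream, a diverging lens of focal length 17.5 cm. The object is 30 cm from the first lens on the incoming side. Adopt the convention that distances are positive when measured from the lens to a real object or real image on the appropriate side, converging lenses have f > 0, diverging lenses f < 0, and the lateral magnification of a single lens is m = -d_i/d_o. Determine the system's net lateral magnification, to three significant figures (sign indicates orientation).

Lens 1: 1/d_i1 = 1/f_1 - 1/d_o1 = 1/8.5 - 1/30 = 0.08431 cm^-1, so d_i1 = 11.860 cm.
m_1 = -(11.860)/30 = -0.3953.
Object distance for lens 2: d_o2 = 15 - 11.860 = 3.140 cm.
Lens 2: 1/d_i2 = 1/f_2 - 1/d_o2 = 1/(-17.5) - 1/(3.140) = -0.37566 cm^-1, so d_i2 = -2.662 cm.
m_2 = -(-2.662)/(3.140) = 0.8479.
Total m = m_1 x m_2 = (-0.3953)(0.8479) = -0.3352.

-0.335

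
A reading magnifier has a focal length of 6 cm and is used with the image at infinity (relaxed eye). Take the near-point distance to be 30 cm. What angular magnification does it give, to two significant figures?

M = D/f = 30/6 = 5.000.

5.0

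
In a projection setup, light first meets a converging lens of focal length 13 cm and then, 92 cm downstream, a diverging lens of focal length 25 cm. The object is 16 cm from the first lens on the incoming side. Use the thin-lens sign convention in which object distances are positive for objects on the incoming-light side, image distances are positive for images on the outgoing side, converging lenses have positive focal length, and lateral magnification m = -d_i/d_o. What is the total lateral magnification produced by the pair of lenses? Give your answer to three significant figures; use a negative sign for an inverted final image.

-2.27

Applying the thin-lens equation to the first lens, 1/13 = 1/16 + 1/d_i1, which gives d_i1 = 69.333 cm.
Its lateral magnification is m_1 = -d_i1/d_o1 = -(69.333)/16 = -4.3333.
That image sits 22.667 cm in front of the second lens, so d_o2 = 22.667 cm.
Applying the thin-lens equation again with f_2 = -25 cm and d_o2 = 22.667 cm gives d_i2 = -11.888 cm.
m_2 = -(-11.888)/(22.667) = 0.5245.
Total m = m_1 x m_2 = (-4.3333)(0.5245) = -2.2727.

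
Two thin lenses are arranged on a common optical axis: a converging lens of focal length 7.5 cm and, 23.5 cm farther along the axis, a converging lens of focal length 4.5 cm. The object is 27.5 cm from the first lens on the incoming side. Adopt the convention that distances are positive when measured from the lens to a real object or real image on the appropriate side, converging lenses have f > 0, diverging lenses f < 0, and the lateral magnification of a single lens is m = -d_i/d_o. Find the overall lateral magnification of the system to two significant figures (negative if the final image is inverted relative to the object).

First lens: d_i1 = 1/(1/7.5 - 1/27.5) = 10.312 cm.
m_1 = -(10.312)/27.5 = -0.3750.
The intermediate image is 10.312 cm to the right of lens 1, so d_o2 = L - d_i1 = 23.5 - 10.312 = 13.188 cm.
Second lens: d_i2 = 1/(1/4.5 - 1/(13.188)) = 6.831 cm.
m_2 = -(6.831)/(13.188) = -0.5180.
Overall magnification: m = m_1 m_2 = 0.1942.

0.19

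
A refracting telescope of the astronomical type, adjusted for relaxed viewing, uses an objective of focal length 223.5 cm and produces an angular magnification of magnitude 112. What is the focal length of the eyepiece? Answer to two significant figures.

2.0 cm

|M| = f_obj/f_eye, so f_eye = f_obj/|M| = 223.5/112.0 = 1.996 cm.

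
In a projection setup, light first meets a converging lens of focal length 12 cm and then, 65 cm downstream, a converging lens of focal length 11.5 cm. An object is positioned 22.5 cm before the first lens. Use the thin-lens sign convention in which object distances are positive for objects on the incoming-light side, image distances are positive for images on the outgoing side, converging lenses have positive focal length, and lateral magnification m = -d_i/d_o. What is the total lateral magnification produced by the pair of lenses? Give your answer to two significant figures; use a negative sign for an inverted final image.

0.47

First lens: d_i1 = 1/(1/12 - 1/22.5) = 25.714 cm.
m_1 = -(25.714)/22.5 = -1.1429.
That image sits 39.286 cm in front of the second lens, so d_o2 = 39.286 cm.
Second lens: d_i2 = 1/(1/11.5 - 1/(39.286)) = 16.260 cm.
m_2 = -(16.260)/(39.286) = -0.4139.
The system's lateral magnification is m_1 m_2 = (-1.1429)(-0.4139) = 0.4730.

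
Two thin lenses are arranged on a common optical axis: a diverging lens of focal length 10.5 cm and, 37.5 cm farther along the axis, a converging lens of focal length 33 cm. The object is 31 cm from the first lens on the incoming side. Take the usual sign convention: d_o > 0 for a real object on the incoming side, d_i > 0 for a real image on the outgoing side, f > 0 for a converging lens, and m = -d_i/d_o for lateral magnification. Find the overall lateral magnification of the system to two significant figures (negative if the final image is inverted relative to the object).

-0.68

Lens 1: 1/d_i1 = 1/f_1 - 1/d_o1 = 1/(-10.5) - 1/31 = -0.12750 cm^-1, so d_i1 = -7.843 cm.
m_1 = -(-7.843)/31 = 0.2530.
The intermediate image is virtual, 7.843 cm to the left of lens 1, so d_o2 = L - d_i1 = 37.5 - (-7.843) = 45.343 cm.
Lens 2: 1/d_i2 = 1/f_2 - 1/d_o2 = 1/33 - 1/(45.343) = 0.00825 cm^-1, so d_i2 = 121.225 cm.
m_2 = -(121.225)/(45.343) = -2.6735.
The system's lateral magnification is m_1 m_2 = (0.2530)(-2.6735) = -0.6764.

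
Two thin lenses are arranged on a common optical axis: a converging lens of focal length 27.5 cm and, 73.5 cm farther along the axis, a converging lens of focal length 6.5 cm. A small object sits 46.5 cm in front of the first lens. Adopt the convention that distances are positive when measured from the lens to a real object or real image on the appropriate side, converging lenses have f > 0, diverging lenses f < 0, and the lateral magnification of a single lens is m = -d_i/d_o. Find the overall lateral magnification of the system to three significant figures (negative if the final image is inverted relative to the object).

-31.1

Lens 1: 1/d_i1 = 1/f_1 - 1/d_o1 = 1/27.5 - 1/46.5 = 0.01486 cm^-1, so d_i1 = 67.303 cm.
m_1 = -(67.303)/46.5 = -1.4474.
Object distance for lens 2: d_o2 = 73.5 - 67.303 = 6.197 cm.
Lens 2: 1/d_i2 = 1/f_2 - 1/d_o2 = 1/6.5 - 1/(6.197) = -0.00751 cm^-1, so d_i2 = -133.109 cm.
m_2 = -(-133.109)/(6.197) = 21.4783.
The system's lateral magnification is m_1 m_2 = (-1.4474)(21.4783) = -31.0870.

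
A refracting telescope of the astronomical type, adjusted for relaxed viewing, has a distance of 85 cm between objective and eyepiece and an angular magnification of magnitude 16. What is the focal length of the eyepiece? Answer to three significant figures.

In normal adjustment the tube length equals f_obj + f_eye and |M| = f_obj/f_eye.
So f_obj = 16 f_eye and 16 f_eye + f_eye = 85 cm, giving f_eye = 85/17 = 5.000 cm and f_obj = 80.000 cm.

5.00 cm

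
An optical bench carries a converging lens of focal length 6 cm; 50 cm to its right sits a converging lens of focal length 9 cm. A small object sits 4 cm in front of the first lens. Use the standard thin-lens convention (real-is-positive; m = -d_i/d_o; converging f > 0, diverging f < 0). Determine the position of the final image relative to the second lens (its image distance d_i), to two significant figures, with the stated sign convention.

11 cm

Lens 1: 1/d_i1 = 1/f_1 - 1/d_o1 = 1/6 - 1/4 = -0.08333 cm^-1, so d_i1 = -12.000 cm.
With d_i1 < 0 the first image is virtual and lies on the object side; the object distance for lens 2 is d_o2 = 50 - (-12.000) = 62.000 cm.
Lens 2: 1/d_i2 = 1/f_2 - 1/d_o2 = 1/9 - 1/(62.000) = 0.09498 cm^-1, so d_i2 = 10.528 cm.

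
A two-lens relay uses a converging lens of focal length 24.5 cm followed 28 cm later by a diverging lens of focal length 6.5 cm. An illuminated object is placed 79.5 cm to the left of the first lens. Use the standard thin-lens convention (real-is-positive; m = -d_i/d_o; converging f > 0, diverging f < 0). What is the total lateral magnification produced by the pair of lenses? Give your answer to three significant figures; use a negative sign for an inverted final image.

Lens 1: 1/d_i1 = 1/f_1 - 1/d_o1 = 1/24.5 - 1/79.5 = 0.02824 cm^-1, so d_i1 = 35.414 cm.
m_1 = -(35.414)/79.5 = -0.4455.
This image would form 35.414 cm past lens 1, i.e. 7.414 cm beyond lens 2, so it is a virtual object for lens 2: d_o2 = 28 - 35.414 = -7.414 cm.
Lens 2: 1/d_i2 = 1/f_2 - 1/d_o2 = 1/(-6.5) - 1/(-7.414) = -0.01896 cm^-1, so d_i2 = -52.744 cm.
m_2 = -(-52.744)/(-7.414) = -7.1144.
Overall magnification: m = m_1 m_2 = 3.1692.

3.17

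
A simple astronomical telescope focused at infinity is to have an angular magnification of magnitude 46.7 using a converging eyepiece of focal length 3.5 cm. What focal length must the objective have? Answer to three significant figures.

163 cm

|M| = f_obj/|f_eye|, so f_obj = |M| x |f_eye| = 46.7 x 3.5 = 163.450 cm.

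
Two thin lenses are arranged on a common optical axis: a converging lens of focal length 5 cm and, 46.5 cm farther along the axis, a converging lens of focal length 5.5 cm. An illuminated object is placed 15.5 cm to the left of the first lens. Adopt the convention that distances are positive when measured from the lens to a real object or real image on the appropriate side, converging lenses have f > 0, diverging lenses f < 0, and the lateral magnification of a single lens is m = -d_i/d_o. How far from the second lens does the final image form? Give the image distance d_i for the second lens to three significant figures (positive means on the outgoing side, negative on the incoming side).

6.40 cm

Lens 1: 1/d_i1 = 1/f_1 - 1/d_o1 = 1/5 - 1/15.5 = 0.13548 cm^-1, so d_i1 = 7.381 cm.
The intermediate image is 7.381 cm to the right of lens 1, so d_o2 = L - d_i1 = 46.5 - 7.381 = 39.119 cm.
Lens 2: 1/d_i2 = 1/f_2 - 1/d_o2 = 1/5.5 - 1/(39.119) = 0.15626 cm^-1, so d_i2 = 6.400 cm.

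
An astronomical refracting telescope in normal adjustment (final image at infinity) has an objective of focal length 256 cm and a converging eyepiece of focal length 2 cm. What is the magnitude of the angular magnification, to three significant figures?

128

|M| = f_obj/|f_eye| = 256/2 = 128.000.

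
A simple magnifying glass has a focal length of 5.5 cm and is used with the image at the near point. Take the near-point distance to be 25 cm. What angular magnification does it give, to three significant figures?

M = 1 + D/f = 1 + 25/5.5 = 5.545.

5.55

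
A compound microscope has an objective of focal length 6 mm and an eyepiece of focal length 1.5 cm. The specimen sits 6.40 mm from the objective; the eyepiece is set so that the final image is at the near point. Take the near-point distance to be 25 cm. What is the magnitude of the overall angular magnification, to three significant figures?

265

Convert to cm: f_obj = 6 mm = 0.6 cm; d_o = 6.40 mm = 0.64 cm.
Objective: 1/d_i = 1/f_obj - 1/d_o = 1/0.6 - 1/0.64 = 0.10417 cm^-1, so d_i = 9.600 cm.
m_obj = -d_i/d_o = -9.600/0.64 = -15.000.
Eyepiece angular magnification (image at near point): M_eye = 1 + D/f_e = 1 + 25/1.5 = 17.667.
Overall M = m_obj x M_eye = (-15.000)(17.667) = -265.00.
|M| = 265.00.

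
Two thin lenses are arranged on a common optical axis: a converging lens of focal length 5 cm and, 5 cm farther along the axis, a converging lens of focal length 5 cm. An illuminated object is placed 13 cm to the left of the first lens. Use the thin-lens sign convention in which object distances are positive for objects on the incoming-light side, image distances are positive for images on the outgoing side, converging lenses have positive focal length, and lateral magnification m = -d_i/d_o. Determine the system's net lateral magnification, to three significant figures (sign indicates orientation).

-0.385

Applying the thin-lens equation to the first lens, 1/5 = 1/13 + 1/d_i1, which gives d_i1 = 8.125 cm.
Its lateral magnification is m_1 = -d_i1/d_o1 = -(8.125)/13 = -0.6250.
This image would form 8.125 cm past lens 1, i.e. 3.125 cm beyond lens 2, so it is a virtual object for lens 2: d_o2 = 5 - 8.125 = -3.125 cm.
Applying the thin-lens equation again with f_2 = 5 cm and d_o2 = -3.125 cm gives d_i2 = 1.923 cm.
m_2 = -(1.923)/(-3.125) = 0.6154.
The system's lateral magnification is m_1 m_2 = (-0.6250)(0.6154) = -0.3846.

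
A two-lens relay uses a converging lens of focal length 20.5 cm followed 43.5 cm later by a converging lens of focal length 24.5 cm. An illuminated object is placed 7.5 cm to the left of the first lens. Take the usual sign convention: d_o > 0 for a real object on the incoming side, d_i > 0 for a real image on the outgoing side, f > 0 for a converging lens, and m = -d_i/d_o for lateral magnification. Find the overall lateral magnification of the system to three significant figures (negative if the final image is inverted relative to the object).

First lens: d_i1 = 1/(1/20.5 - 1/7.5) = -11.827 cm.
m_1 = -(-11.827)/7.5 = 1.5769.
The intermediate image is virtual, 11.827 cm to the left of lens 1, so d_o2 = L - d_i1 = 43.5 - (-11.827) = 55.327 cm.
Second lens: d_i2 = 1/(1/24.5 - 1/(55.327)) = 43.972 cm.
m_2 = -(43.972)/(55.327) = -0.7948.
The system's lateral magnification is m_1 m_2 = (1.5769)(-0.7948) = -1.2533.

-1.25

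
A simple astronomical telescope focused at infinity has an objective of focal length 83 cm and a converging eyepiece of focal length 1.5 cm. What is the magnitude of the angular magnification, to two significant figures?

55

|M| = f_obj/|f_eye| = 83/1.5 = 55.333.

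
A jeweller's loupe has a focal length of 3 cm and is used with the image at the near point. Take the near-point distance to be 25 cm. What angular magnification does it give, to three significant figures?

M = 1 + D/f = 1 + 25/3 = 9.333.

9.33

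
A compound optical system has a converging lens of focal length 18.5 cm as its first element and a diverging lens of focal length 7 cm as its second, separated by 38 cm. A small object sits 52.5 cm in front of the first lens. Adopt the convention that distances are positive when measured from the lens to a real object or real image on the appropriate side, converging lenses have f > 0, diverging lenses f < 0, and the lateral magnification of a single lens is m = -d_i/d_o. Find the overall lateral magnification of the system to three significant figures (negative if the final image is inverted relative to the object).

Applying the thin-lens equation to the first lens, 1/18.5 = 1/52.5 + 1/d_i1, which gives d_i1 = 28.566 cm.
Its lateral magnification is m_1 = -d_i1/d_o1 = -(28.566)/52.5 = -0.5441.
That image sits 9.434 cm in front of the second lens, so d_o2 = 9.434 cm.
Applying the thin-lens equation again with f_2 = -7 cm and d_o2 = 9.434 cm gives d_i2 = -4.018 cm.
m_2 = -(-4.018)/(9.434) = 0.4260.
Overall magnification: m = m_1 m_2 = -0.2318.

-0.232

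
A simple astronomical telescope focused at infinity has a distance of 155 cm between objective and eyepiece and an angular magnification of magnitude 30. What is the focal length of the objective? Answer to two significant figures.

In normal adjustment the tube length equals f_obj + f_eye and |M| = f_obj/f_eye.
So f_obj = 30 f_eye and 30 f_eye + f_eye = 155 cm, giving f_eye = 155/31 = 5.000 cm and f_obj = 150.000 cm.

150 cm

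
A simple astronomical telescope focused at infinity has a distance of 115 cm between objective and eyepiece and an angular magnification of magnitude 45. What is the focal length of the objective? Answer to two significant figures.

In normal adjustment the tube length equals f_obj + f_eye and |M| = f_obj/f_eye.
So f_obj = 45 f_eye and 45 f_eye + f_eye = 115 cm, giving f_eye = 115/46 = 2.500 cm and f_obj = 112.500 cm.

110 cm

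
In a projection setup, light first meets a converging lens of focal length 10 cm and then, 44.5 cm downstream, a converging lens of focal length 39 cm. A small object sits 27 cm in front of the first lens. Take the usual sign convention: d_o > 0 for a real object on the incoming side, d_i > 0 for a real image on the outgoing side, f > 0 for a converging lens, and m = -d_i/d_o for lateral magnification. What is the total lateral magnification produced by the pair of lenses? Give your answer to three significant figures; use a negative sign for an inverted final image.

Applying the thin-lens equation to the first lens, 1/10 = 1/27 + 1/d_i1, which gives d_i1 = 15.882 cm.
Its lateral magnification is m_1 = -d_i1/d_o1 = -(15.882)/27 = -0.5882.
Object distance for lens 2: d_o2 = 44.5 - 15.882 = 28.618 cm.
Applying the thin-lens equation again with f_2 = 39 cm and d_o2 = 28.618 cm gives d_i2 = -107.499 cm.
m_2 = -(-107.499)/(28.618) = 3.7564.
Overall magnification: m = m_1 m_2 = -2.2096.

-2.21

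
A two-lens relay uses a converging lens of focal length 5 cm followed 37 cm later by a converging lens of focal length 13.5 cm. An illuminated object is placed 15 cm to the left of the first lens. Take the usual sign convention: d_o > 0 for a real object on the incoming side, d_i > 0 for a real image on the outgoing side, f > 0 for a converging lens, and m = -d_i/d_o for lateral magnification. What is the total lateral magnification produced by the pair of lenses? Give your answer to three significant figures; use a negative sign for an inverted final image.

First lens: d_i1 = 1/(1/5 - 1/15) = 7.500 cm.
m_1 = -(7.500)/15 = -0.5000.
Object distance for lens 2: d_o2 = 37 - 7.500 = 29.500 cm.
Second lens: d_i2 = 1/(1/13.5 - 1/(29.500)) = 24.891 cm.
m_2 = -(24.891)/(29.500) = -0.8438.
Overall magnification: m = m_1 m_2 = 0.4219.

0.422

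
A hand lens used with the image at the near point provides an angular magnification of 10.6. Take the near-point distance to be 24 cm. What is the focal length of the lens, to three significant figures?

For the image at the near point, M = 1 + D/f.
f = D/(M - 1) = 24/(10.6 - 1) = 2.500 cm.

2.50 cm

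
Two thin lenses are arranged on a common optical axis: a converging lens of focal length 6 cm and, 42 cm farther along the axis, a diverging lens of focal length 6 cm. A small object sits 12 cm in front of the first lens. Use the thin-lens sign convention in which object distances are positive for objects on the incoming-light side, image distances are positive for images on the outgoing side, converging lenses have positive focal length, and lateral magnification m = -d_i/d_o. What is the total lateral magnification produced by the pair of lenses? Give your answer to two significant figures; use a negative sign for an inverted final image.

-0.17

First lens: d_i1 = 1/(1/6 - 1/12) = 12.000 cm.
m_1 = -(12.000)/12 = -1.0000.
The intermediate image is 12.000 cm to the right of lens 1, so d_o2 = L - d_i1 = 42 - 12.000 = 30.000 cm.
Second lens: d_i2 = 1/(1/(-6) - 1/(30.000)) = -5.000 cm.
m_2 = -(-5.000)/(30.000) = 0.1667.
The system's lateral magnification is m_1 m_2 = (-1.0000)(0.1667) = -0.1667.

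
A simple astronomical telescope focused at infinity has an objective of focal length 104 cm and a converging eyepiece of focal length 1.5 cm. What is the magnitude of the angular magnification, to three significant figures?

69.3

|M| = f_obj/|f_eye| = 104/1.5 = 69.333.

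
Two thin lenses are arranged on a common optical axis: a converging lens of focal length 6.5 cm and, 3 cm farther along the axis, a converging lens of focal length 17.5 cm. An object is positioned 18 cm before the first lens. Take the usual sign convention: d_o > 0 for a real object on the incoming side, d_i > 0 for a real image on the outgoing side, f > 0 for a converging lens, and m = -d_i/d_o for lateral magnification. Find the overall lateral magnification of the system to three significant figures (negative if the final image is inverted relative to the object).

-0.401

Applying the thin-lens equation to the first lens, 1/6.5 = 1/18 + 1/d_i1, which gives d_i1 = 10.174 cm.
Its lateral magnification is m_1 = -d_i1/d_o1 = -(10.174)/18 = -0.5652.
This image would form 10.174 cm past lens 1, i.e. 7.174 cm beyond lens 2, so it is a virtual object for lens 2: d_o2 = 3 - 10.174 = -7.174 cm.
Applying the thin-lens equation again with f_2 = 17.5 cm and d_o2 = -7.174 cm gives d_i2 = 5.088 cm.
m_2 = -(5.088)/(-7.174) = 0.7093.
Overall magnification: m = m_1 m_2 = -0.4009.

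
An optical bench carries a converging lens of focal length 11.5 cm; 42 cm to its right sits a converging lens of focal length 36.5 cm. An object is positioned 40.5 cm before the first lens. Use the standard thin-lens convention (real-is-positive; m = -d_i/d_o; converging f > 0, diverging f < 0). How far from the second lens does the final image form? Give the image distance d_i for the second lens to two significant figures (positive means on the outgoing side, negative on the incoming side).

-90 cm

First lens: d_i1 = 1/(1/11.5 - 1/40.5) = 16.060 cm.
The intermediate image is 16.060 cm to the right of lens 1, so d_o2 = L - d_i1 = 42 - 16.060 = 25.940 cm.
Second lens: d_i2 = 1/(1/36.5 - 1/(25.940)) = -89.656 cm.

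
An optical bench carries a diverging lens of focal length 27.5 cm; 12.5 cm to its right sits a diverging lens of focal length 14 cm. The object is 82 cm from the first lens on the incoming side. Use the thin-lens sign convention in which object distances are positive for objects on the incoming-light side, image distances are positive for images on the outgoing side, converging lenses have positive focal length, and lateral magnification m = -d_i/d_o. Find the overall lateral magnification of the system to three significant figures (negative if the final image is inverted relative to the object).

Applying the thin-lens equation to the first lens, 1/(-27.5) = 1/82 + 1/d_i1, which gives d_i1 = -20.594 cm.
Its lateral magnification is m_1 = -d_i1/d_o1 = -(-20.594)/82 = 0.2511.
With d_i1 < 0 the first image is virtual and lies on the object side; the object distance for lens 2 is d_o2 = 12.5 - (-20.594) = 33.094 cm.
Applying the thin-lens equation again with f_2 = -14 cm and d_o2 = 33.094 cm gives d_i2 = -9.838 cm.
m_2 = -(-9.838)/(33.094) = 0.2973.
Overall magnification: m = m_1 m_2 = 0.0747.

0.0747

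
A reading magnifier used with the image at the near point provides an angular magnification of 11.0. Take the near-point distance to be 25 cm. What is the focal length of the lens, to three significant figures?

2.50 cm

For the image at the near point, M = 1 + D/f.
f = D/(M - 1) = 25/(11.0 - 1) = 2.500 cm.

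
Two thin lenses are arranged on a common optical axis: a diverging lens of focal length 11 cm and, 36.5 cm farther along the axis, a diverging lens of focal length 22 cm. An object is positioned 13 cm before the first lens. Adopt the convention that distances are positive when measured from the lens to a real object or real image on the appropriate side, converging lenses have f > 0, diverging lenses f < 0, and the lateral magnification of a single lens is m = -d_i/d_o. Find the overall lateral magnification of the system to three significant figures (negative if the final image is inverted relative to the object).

Lens 1: 1/d_i1 = 1/f_1 - 1/d_o1 = 1/(-11) - 1/13 = -0.16783 cm^-1, so d_i1 = -5.958 cm.
m_1 = -(-5.958)/13 = 0.4583.
With d_i1 < 0 the first image is virtual and lies on the object side; the object distance for lens 2 is d_o2 = 36.5 - (-5.958) = 42.458 cm.
Lens 2: 1/d_i2 = 1/f_2 - 1/d_o2 = 1/(-22) - 1/(42.458) = -0.06901 cm^-1, so d_i2 = -14.491 cm.
m_2 = -(-14.491)/(42.458) = 0.3413.
Total m = m_1 x m_2 = (0.4583)(0.3413) = 0.1564.

0.156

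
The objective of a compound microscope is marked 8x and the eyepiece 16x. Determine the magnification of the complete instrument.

The overall magnification of a compound microscope is the product of the objective and eyepiece magnifications:
M = M_obj x M_eye = 8 x 16 = 128.

128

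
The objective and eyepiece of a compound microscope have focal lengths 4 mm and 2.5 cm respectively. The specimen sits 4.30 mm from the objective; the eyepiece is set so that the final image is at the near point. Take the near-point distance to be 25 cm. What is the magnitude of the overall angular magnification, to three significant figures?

147

Convert to cm: f_obj = 4 mm = 0.4 cm; d_o = 4.30 mm = 0.43 cm.
Objective: 1/d_i = 1/f_obj - 1/d_o = 1/0.4 - 1/0.43 = 0.17442 cm^-1, so d_i = 5.733 cm.
m_obj = -d_i/d_o = -5.733/0.43 = -13.333.
Eyepiece angular magnification (image at near point): M_eye = 1 + D/f_e = 1 + 25/2.5 = 11.000.
Overall M = m_obj x M_eye = (-13.333)(11.000) = -146.67.
|M| = 146.67.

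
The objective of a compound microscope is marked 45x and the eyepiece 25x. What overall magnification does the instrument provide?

The overall magnification of a compound microscope is the product of the objective and eyepiece magnifications:
M = M_obj x M_eye = 45 x 25 = 1125.

1125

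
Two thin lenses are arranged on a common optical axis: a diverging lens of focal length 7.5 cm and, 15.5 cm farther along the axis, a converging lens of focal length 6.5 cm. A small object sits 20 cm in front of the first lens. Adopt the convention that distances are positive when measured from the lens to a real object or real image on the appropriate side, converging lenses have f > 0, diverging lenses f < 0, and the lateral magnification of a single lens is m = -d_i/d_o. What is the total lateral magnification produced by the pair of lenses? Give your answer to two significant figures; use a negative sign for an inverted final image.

Lens 1: 1/d_i1 = 1/f_1 - 1/d_o1 = 1/(-7.5) - 1/20 = -0.18333 cm^-1, so d_i1 = -5.455 cm.
m_1 = -(-5.455)/20 = 0.2727.
The intermediate image is virtual, 5.455 cm to the left of lens 1, so d_o2 = L - d_i1 = 15.5 - (-5.455) = 20.955 cm.
Lens 2: 1/d_i2 = 1/f_2 - 1/d_o2 = 1/6.5 - 1/(20.955) = 0.10612 cm^-1, so d_i2 = 9.423 cm.
m_2 = -(9.423)/(20.955) = -0.4497.
Overall magnification: m = m_1 m_2 = -0.1226.

-0.12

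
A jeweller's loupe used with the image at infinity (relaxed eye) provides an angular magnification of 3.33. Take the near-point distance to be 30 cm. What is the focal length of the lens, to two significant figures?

For the image at infinity, M = D/f.
f = D/M = 30/3.33 = 9.009 cm.

9.0 cm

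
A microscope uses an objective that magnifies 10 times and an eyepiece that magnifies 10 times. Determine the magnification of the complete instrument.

100

The overall magnification of a compound microscope is the product of the objective and eyepiece magnifications:
M = M_obj x M_eye = 10 x 10 = 100.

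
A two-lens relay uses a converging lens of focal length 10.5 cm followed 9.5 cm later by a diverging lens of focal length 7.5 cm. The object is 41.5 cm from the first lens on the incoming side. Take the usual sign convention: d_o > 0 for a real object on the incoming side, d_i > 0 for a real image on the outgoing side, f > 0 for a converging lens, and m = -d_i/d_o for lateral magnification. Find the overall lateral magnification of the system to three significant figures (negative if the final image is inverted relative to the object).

Lens 1: 1/d_i1 = 1/f_1 - 1/d_o1 = 1/10.5 - 1/41.5 = 0.07114 cm^-1, so d_i1 = 14.056 cm.
m_1 = -(14.056)/41.5 = -0.3387.
This image would form 14.056 cm past lens 1, i.e. 4.556 cm beyond lens 2, so it is a virtual object for lens 2: d_o2 = 9.5 - 14.056 = -4.556 cm.
Lens 2: 1/d_i2 = 1/f_2 - 1/d_o2 = 1/(-7.5) - 1/(-4.556) = 0.08614 cm^-1, so d_i2 = 11.610 cm.
m_2 = -(11.610)/(-4.556) = 2.5479.
The system's lateral magnification is m_1 m_2 = (-0.3387)(2.5479) = -0.8630.

-0.863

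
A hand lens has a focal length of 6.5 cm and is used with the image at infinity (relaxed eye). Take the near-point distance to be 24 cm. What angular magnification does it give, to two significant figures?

3.7

M = D/f = 24/6.5 = 3.692.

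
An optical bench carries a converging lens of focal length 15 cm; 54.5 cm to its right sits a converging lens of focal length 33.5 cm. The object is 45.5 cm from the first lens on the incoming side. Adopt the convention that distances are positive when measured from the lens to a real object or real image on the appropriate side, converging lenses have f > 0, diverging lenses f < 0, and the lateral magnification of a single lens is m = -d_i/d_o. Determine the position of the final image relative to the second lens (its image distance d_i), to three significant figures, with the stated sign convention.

First lens: d_i1 = 1/(1/15 - 1/45.5) = 22.377 cm.
That image sits 32.123 cm in front of the second lens, so d_o2 = 32.123 cm.
Second lens: d_i2 = 1/(1/33.5 - 1/(32.123)) = -781.467 cm.

-781 cm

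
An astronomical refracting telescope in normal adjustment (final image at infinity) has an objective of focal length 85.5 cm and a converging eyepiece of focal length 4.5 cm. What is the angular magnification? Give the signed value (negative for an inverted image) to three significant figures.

-19.0

M = -f_obj/f_eye = -85.5/(4.5) = -19.000.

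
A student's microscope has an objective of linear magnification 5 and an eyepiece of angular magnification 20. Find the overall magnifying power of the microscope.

The overall magnification of a compound microscope is the product of the objective and eyepiece magnifications:
M = M_obj x M_eye = 5 x 20 = 100.

100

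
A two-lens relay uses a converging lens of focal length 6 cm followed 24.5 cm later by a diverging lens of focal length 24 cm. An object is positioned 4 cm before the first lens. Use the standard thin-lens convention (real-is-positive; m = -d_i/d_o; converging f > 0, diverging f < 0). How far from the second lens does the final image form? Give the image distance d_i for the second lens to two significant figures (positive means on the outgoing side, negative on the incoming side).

-14 cm

Applying the thin-lens equation to the first lens, 1/6 = 1/4 + 1/d_i1, which gives d_i1 = -12.000 cm.
With d_i1 < 0 the first image is virtual and lies on the object side; the object distance for lens 2 is d_o2 = 24.5 - (-12.000) = 36.500 cm.
Applying the thin-lens equation again with f_2 = -24 cm and d_o2 = 36.500 cm gives d_i2 = -14.479 cm.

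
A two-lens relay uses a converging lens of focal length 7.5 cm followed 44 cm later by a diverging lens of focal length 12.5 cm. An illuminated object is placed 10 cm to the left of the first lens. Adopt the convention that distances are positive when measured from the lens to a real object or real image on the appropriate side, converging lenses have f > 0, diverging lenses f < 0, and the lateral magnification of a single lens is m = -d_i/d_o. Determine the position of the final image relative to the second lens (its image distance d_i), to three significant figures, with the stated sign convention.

-6.60 cm

First lens: d_i1 = 1/(1/7.5 - 1/10) = 30.000 cm.
That image sits 14.000 cm in front of the second lens, so d_o2 = 14.000 cm.
Second lens: d_i2 = 1/(1/(-12.5) - 1/(14.000)) = -6.604 cm.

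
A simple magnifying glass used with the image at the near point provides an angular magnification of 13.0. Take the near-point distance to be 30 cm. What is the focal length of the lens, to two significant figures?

2.5 cm

For the image at the near point, M = 1 + D/f.
f = D/(M - 1) = 30/(13.0 - 1) = 2.500 cm.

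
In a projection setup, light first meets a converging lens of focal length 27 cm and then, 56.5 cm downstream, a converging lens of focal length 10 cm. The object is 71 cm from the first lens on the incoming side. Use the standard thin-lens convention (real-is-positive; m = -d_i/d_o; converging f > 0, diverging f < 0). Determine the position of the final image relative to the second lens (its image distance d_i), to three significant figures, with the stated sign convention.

44.1 cm

Applying the thin-lens equation to the first lens, 1/27 = 1/71 + 1/d_i1, which gives d_i1 = 43.568 cm.
Object distance for lens 2: d_o2 = 56.5 - 43.568 = 12.932 cm.
Applying the thin-lens equation again with f_2 = 10 cm and d_o2 = 12.932 cm gives d_i2 = 44.109 cm.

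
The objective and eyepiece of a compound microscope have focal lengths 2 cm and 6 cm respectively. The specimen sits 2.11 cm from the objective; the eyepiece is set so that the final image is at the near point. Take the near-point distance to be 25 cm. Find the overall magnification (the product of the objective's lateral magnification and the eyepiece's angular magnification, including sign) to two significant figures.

-94

Objective: 1/d_i = 1/f_obj - 1/d_o = 1/2 - 1/2.11 = 0.02607 cm^-1, so d_i = 38.364 cm.
m_obj = -d_i/d_o = -38.364/2.11 = -18.182.
Eyepiece angular magnification (image at near point): M_eye = 1 + D/f_e = 1 + 25/6 = 5.167.
Overall M = m_obj x M_eye = (-18.182)(5.167) = -93.94.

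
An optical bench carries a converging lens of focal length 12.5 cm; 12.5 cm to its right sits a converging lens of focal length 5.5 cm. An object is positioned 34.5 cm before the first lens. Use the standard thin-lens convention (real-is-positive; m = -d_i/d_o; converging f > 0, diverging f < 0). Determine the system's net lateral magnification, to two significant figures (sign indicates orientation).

-0.25

Lens 1: 1/d_i1 = 1/f_1 - 1/d_o1 = 1/12.5 - 1/34.5 = 0.05101 cm^-1, so d_i1 = 19.602 cm.
m_1 = -(19.602)/34.5 = -0.5682.
This image would form 19.602 cm past lens 1, i.e. 7.102 cm beyond lens 2, so it is a virtual object for lens 2: d_o2 = 12.5 - 19.602 = -7.102 cm.
Lens 2: 1/d_i2 = 1/f_2 - 1/d_o2 = 1/5.5 - 1/(-7.102) = 0.32262 cm^-1, so d_i2 = 3.100 cm.
m_2 = -(3.100)/(-7.102) = 0.4364.
Overall magnification: m = m_1 m_2 = -0.2480.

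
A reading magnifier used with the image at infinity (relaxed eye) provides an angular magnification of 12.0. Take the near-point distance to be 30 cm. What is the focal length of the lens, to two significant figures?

2.5 cm

For the image at infinity, M = D/f.
f = D/M = 30/12.0 = 2.500 cm.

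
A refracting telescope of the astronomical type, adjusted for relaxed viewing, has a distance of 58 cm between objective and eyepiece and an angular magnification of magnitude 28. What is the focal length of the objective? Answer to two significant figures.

56 cm

In normal adjustment the tube length equals f_obj + f_eye and |M| = f_obj/f_eye.
So f_obj = 28 f_eye and 28 f_eye + f_eye = 58 cm, giving f_eye = 58/29 = 2.000 cm and f_obj = 56.000 cm.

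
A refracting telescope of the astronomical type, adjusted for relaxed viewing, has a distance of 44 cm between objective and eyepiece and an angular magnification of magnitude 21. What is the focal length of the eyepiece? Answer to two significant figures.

In normal adjustment the tube length equals f_obj + f_eye and |M| = f_obj/f_eye.
So f_obj = 21 f_eye and 21 f_eye + f_eye = 44 cm, giving f_eye = 44/22 = 2.000 cm and f_obj = 42.000 cm.

2.0 cm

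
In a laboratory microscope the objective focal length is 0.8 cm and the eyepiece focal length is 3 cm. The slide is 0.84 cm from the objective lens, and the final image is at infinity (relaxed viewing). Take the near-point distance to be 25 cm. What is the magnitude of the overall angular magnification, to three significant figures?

Objective: 1/d_i = 1/f_obj - 1/d_o = 1/0.8 - 1/0.84 = 0.05952 cm^-1, so d_i = 16.800 cm.
m_obj = -d_i/d_o = -16.800/0.84 = -20.000.
Eyepiece angular magnification (image at infinity): M_eye = D/f_e = 25/3 = 8.333.
Overall M = m_obj x M_eye = (-20.000)(8.333) = -166.67.
|M| = 166.67.

167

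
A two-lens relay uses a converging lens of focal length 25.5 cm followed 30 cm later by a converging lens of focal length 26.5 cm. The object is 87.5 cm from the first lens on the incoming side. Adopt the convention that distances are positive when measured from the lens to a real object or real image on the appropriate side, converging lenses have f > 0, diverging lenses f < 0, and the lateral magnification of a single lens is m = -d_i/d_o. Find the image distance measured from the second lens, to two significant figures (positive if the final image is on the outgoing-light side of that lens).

Lens 1: 1/d_i1 = 1/f_1 - 1/d_o1 = 1/25.5 - 1/87.5 = 0.02779 cm^-1, so d_i1 = 35.988 cm.
This image would form 35.988 cm past lens 1, i.e. 5.988 cm beyond lens 2, so it is a virtual object for lens 2: d_o2 = 30 - 35.988 = -5.988 cm.
Lens 2: 1/d_i2 = 1/f_2 - 1/d_o2 = 1/26.5 - 1/(-5.988) = 0.20474 cm^-1, so d_i2 = 4.884 cm.

4.9 cm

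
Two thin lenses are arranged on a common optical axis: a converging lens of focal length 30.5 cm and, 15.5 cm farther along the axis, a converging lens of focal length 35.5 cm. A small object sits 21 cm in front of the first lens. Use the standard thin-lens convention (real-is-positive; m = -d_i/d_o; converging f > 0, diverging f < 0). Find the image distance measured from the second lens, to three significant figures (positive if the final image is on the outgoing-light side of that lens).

Lens 1: 1/d_i1 = 1/f_1 - 1/d_o1 = 1/30.5 - 1/21 = -0.01483 cm^-1, so d_i1 = -67.421 cm.
With d_i1 < 0 the first image is virtual and lies on the object side; the object distance for lens 2 is d_o2 = 15.5 - (-67.421) = 82.921 cm.
Lens 2: 1/d_i2 = 1/f_2 - 1/d_o2 = 1/35.5 - 1/(82.921) = 0.01611 cm^-1, so d_i2 = 62.076 cm.

62.1 cm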